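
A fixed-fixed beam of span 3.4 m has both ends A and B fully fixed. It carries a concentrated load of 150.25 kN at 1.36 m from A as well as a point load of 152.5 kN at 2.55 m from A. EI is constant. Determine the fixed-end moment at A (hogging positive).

M_A = 97.87 kN·m

Take the two fixed-end moments M_A, M_B as redundants; the released structure is the simple span AB.
On the primary (simply-supported) span, the end slopes from the loading are:
  at A: point load 150.25 at a = 1.36: Pab(L + b)/(6LEI) = 111.2/EI
  at B: point load 150.25 at a = 1.36: Pab(L + a)/(6LEI) = 97.27/EI
  at A: point load 152.5 at a = 2.55: Pab(L + b)/(6LEI) = 68.86/EI
  at B: point load 152.5 at a = 2.55: Pab(L + a)/(6LEI) = 96.41/EI
  θ_A0 = 180/EI,  θ_B0 = 193.7/EI
Flexibility coefficients: a unit moment at one end gives L/(3EI) there and L/(6EI) at the far end, so f₁₁ = f₂₂ = 1.133/EI and f₁₂ = f₂₁ = 0.5667/EI.
Compatibility — zero rotation at each built-in end:
  1.133 M_A + 0.5667 M_B = 180
  0.5667 M_A + 1.133 M_B = 193.7
Solving the pair gives M_A = 97.87 kN·m and M_B = 122 kN·m (hogging).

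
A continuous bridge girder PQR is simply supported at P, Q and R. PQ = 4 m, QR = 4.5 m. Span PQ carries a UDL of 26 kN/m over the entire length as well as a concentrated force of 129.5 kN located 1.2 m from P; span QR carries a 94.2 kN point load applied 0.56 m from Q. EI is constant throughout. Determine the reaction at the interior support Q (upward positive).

R_Q = 211.4 kN

Insert a hinge at Q; M_Q is the redundant, and each span becomes simply supported.
Discontinuity in slope at Q on the released structure — sum the simple-span end rotations:
  span PQ: UDL 26: wL³/(24EI) = 69.33/EI
  span PQ: point load 129.5 at a = 1.2: Pab(L + a)/(6LEI) = 94.28/EI
  span QR: point load 94.2 at a = 0.56: Pab(L + b)/(6LEI) = 64.97/EI
  relative rotation θ_0 = (163.6 + 64.97)/EI = 228.6/EI
A unit hogging moment at Q produces rotation L₁/(3EI) + L₂/(3EI) = 2.833/EI.
Slope continuity at Q: θ_0 = M_Q·2.833/EI, so M_Q = 228.6/2.833 = 80.68 kN·m (hogging).
Span PQ, ΣM about P with M_Q applied at Q: R_Q^{PQ}·4 = 363.4 + 80.68, so R_Q^{PQ} = 111 kN and R_P = 233.5 − 111 = 122.5 kN.
Span QR, ΣM about R: R_Q^{QR}·4.5 = 371.1 + 80.68, so R_Q^{QR} = 100.4 kN and R_R = 94.2 − 100.4 = -6.205 kN.
R_Q = 111 + 100.4 = 211.4 kN.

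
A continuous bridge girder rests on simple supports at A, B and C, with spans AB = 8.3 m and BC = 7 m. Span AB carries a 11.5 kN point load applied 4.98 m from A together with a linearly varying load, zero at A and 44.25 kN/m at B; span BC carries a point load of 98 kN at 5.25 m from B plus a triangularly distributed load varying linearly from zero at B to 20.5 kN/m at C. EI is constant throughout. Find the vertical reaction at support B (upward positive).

R_B = 226.1 kN

Insert a hinge at B; M_B is the redundant, and each span becomes simply supported.
Discontinuity in slope at B on the released structure — sum the simple-span end rotations:
  span AB: point load 11.5 at a = 4.98: Pab(L + a)/(6LEI) = 50.7/EI
  span AB: triangular load, peak 44.25: w₀L³/(45EI) = 562.3/EI
  span BC: point load 98 at a = 5.25: Pab(L + b)/(6LEI) = 187.6/EI
  span BC: triangular load, peak 20.5: 7w₀L³/(360EI) = 136.7/EI
  relative rotation θ_0 = (613 + 324.3)/EI = 937.3/EI
A unit hogging moment at B produces rotation L₁/(3EI) + L₂/(3EI) = 5.1/EI.
Compatibility: M_B·(L₁+L₂)/(3EI) = θ_0, giving M_B = 183.8 kN·m (hogging).
Span AB, ΣM about A with M_B applied at B: R_B^{AB}·8.3 = 1073 + 183.8, so R_B^{AB} = 151.5 kN and R_A = 195.1 − 151.5 = 43.67 kN.
Span BC, ΣM about C: R_B^{BC}·7 = 338.9 + 183.8, so R_B^{BC} = 74.67 kN and R_C = 169.8 − 74.67 = 95.08 kN.
R_B = 151.5 + 74.67 = 226.1 kN.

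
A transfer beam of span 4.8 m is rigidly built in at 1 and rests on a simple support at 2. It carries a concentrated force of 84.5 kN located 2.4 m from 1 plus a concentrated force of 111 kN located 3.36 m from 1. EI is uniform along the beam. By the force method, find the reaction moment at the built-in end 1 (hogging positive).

Release the roller at 2. Primary structure: cantilever fixed at 1.
Free-end deflection of the primary structure under the applied loading (downward +):
  point load 84.5 at a = 2.4: Pa²(3L − a)/(6EI) = 973.4/EI
  point load 111 at a = 3.36: Pa²(3L − a)/(6EI) = 2306/EI
  δ_0 = 3279/EI
Flexibility coefficient — unit upward force at 2: δ_{22} = L³/(3EI) = 36.86/EI.
Compatibility at 2: δ_0 − R_2·δ_{22} = 0, so R_2 = 3279/36.86 = 88.95 kN.
Moment equilibrium about 1: M_1 = Σ(load moments about 1) − R_2·L = 575.8 − 88.95×4.8 = 148.8 kN·m.

M_1 = 148.8 kN·m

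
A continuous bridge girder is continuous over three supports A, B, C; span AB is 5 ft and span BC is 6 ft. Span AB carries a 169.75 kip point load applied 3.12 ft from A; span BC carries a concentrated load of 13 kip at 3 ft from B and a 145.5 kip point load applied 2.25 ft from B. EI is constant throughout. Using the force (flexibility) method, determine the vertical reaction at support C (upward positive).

Take M_B as the redundant. Released structure: two simple spans AB and BC with a hinge at B.
Discontinuity in slope at B on the released structure — sum the simple-span end rotations:
  span AB: point load 169.75 at a = 3.12: Pab(L + a)/(6LEI) = 269.5/EI
  span BC: point load 13 at a = 3: Pab(L + b)/(6LEI) = 29.25/EI
  span BC: point load 145.5 at a = 2.25: Pab(L + b)/(6LEI) = 332.5/EI
  relative rotation θ_0 = (269.5 + 361.7)/EI = 631.2/EI
A unit hogging moment at B produces rotation L₁/(3EI) + L₂/(3EI) = 3.667/EI.
Slope continuity at B: θ_0 = M_B·3.667/EI, so M_B = 631.2/3.667 = 172.2 kip·ft (hogging).
Span BC, ΣM about C: R_B^{BC}·6 = 584.6 + 172.2, so R_B^{BC} = 126.1 kip and R_C = 158.5 − 126.1 = 32.37 kip.

R_C = 32.37 kip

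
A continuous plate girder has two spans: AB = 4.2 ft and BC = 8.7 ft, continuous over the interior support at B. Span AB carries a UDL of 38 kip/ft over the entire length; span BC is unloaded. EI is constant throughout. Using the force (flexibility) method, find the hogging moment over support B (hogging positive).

M_B = 27.28 kip·ft

Insert a hinge at B; M_B is the redundant, and each span becomes simply supported.
Rotations at B on the released spans (each span's end-slope, ×1/EI):
  span AB: UDL 38: wL³/(24EI) = 117.3/EI
  relative rotation θ_0 = (117.3 + 0)/EI = 117.3/EI
A unit hogging moment at B produces rotation L₁/(3EI) + L₂/(3EI) = 4.3/EI.
Compatibility: M_B·(L₁+L₂)/(3EI) = θ_0, giving M_B = 27.28 kip·ft (hogging).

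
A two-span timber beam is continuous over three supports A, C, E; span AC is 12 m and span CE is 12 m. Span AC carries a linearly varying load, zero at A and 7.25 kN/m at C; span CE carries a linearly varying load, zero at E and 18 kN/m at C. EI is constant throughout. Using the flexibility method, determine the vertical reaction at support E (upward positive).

Release continuity at C by inserting a hinge; the redundant is the internal moment M_C. The primary structure is two simply-supported spans AC and CE.
Rotations at C on the released spans (each span's end-slope, ×1/EI):
  span AC: triangular load, peak 7.25: w₀L³/(45EI) = 278.4/EI
  span CE: triangular load, peak 18: w₀L³/(45EI) = 691.2/EI
  relative rotation θ_0 = (278.4 + 691.2)/EI = 969.6/EI
A unit hogging moment at C produces rotation L₁/(3EI) + L₂/(3EI) = 8/EI.
Slope continuity at C: θ_0 = M_C·8/EI, so M_C = 969.6/8 = 121.2 kN·m (hogging).
Span CE, ΣM about E: R_C^{CE}·12 = 864 + 121.2, so R_C^{CE} = 82.1 kN and R_E = 108 − 82.1 = 25.9 kN.

R_E = 25.9 kN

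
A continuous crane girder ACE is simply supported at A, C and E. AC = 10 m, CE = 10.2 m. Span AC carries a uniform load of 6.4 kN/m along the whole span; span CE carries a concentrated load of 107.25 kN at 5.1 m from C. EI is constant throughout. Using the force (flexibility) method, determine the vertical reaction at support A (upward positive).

Insert a hinge at C; M_C is the redundant, and each span becomes simply supported.
Discontinuity in slope at C on the released structure — sum the simple-span end rotations:
  span AC: UDL 6.4: wL³/(24EI) = 266.7/EI
  span CE: point load 107.25 at a = 5.1: Pab(L + b)/(6LEI) = 697.4/EI
  relative rotation θ_0 = (266.7 + 697.4)/EI = 964.1/EI
A unit hogging moment at C produces rotation L₁/(3EI) + L₂/(3EI) = 6.733/EI.
Slope continuity at C: θ_0 = M_C·6.733/EI, so M_C = 964.1/6.733 = 143.2 kN·m (hogging).
Span AC, ΣM about A with M_C applied at C: R_C^{AC}·10 = 320 + 143.2, so R_C^{AC} = 46.32 kN and R_A = 64 − 46.32 = 17.68 kN.

R_A = 17.68 kN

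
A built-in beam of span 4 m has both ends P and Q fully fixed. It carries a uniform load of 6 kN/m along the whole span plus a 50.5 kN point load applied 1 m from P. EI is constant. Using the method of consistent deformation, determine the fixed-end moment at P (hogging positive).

Release both end moments; the primary structure is a simply-supported span PQ with redundants M_P and M_Q.
On the primary (simply-supported) span, the end slopes from the loading are:
  at P: UDL 6: wL³/(24EI) = 16/EI
  at Q: UDL 6: wL³/(24EI) = 16/EI
  at P: point load 50.5 at a = 1: Pab(L + b)/(6LEI) = 44.19/EI
  at Q: point load 50.5 at a = 1: Pab(L + a)/(6LEI) = 31.56/EI
  θ_P0 = 60.19/EI,  θ_Q0 = 47.56/EI
Flexibility coefficients: a unit moment at one end gives L/(3EI) there and L/(6EI) at the far end, so f₁₁ = f₂₂ = 1.333/EI and f₁₂ = f₂₁ = 0.6667/EI.
Compatibility — zero rotation at each built-in end:
  1.333 M_P + 0.6667 M_Q = 60.19
  0.6667 M_P + 1.333 M_Q = 47.56
Solving the pair gives M_P = 36.41 kN·m and M_Q = 17.47 kN·m (hogging).

M_P = 36.41 kN·m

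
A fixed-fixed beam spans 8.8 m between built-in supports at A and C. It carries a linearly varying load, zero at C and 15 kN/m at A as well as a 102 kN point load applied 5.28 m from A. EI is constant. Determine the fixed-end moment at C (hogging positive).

Take the two fixed-end moments M_A, M_C as redundants; the released structure is the simple span AC.
End rotations of the released simple span under the applied load (×1/EI):
  at A: triangular load, peak 15: w₀L³/(45EI) = 227.2/EI
  at C: triangular load, peak 15: 7w₀L³/(360EI) = 198.8/EI
  at A: point load 102 at a = 5.28: Pab(L + b)/(6LEI) = 442.3/EI
  at C: point load 102 at a = 5.28: Pab(L + a)/(6LEI) = 505.5/EI
  θ_A0 = 669.5/EI,  θ_C0 = 704.3/EI
Flexibility coefficients: a unit moment at one end gives L/(3EI) there and L/(6EI) at the far end, so f₁₁ = f₂₂ = 2.933/EI and f₁₂ = f₂₁ = 1.467/EI.
Compatibility — zero rotation at each built-in end:
  2.933 M_A + 1.467 M_C = 669.5
  1.467 M_A + 2.933 M_C = 704.3
Solving the pair gives M_A = 144.2 kN·m and M_C = 168 kN·m (hogging).

M_C = 168 kN·m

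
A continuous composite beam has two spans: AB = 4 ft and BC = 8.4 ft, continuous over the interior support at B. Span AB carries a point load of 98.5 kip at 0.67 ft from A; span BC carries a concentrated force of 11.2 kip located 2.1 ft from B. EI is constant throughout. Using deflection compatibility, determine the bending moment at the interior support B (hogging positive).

Release continuity at B by inserting a hinge; the redundant is the internal moment M_B. The primary structure is two simply-supported spans AB and BC.
Discontinuity in slope at B on the released structure — sum the simple-span end rotations:
  span AB: point load 98.5 at a = 0.67: Pab(L + a)/(6LEI) = 42.76/EI
  span BC: point load 11.2 at a = 2.1: Pab(L + b)/(6LEI) = 43.22/EI
  relative rotation θ_0 = (42.76 + 43.22)/EI = 85.98/EI
A unit hogging moment at B produces rotation L₁/(3EI) + L₂/(3EI) = 4.133/EI.
Compatibility: M_B·(L₁+L₂)/(3EI) = θ_0, giving M_B = 20.8 kip·ft (hogging).

M_B = 20.8 kip·ft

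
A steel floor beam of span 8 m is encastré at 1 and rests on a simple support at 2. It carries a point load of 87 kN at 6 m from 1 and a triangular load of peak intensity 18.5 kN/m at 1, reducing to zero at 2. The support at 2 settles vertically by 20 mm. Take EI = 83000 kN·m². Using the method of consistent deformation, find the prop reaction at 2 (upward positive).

R_2 = 60.13 kN

Remove the prop at 2; the released (primary) structure is a cantilever built in at 1.
Primary-structure tip deflection at 2 by superposition:
  point load 87 at a = 6: Pa²(3L − a)/(6EI) = 9396/EI
  triangular load, peak 18.5 at the fixed end: w₀L⁴/(30EI) = 2526/EI
  δ_0 = 11922/EI
Tip deflection under a unit load at 2: L³/(3EI) = 170.7/EI.
With EI = 83000 kN·m²: δ_0 = 0.14364 m and δ_{22} = 0.002056 m/kN.
Compatibility — the beam at 2 must follow the support down by 0.02 m: δ_0 − R_2·δ_{22} = 0.02, so R_2 = (0.14364 − 0.02)/0.002056 = 60.13 kN.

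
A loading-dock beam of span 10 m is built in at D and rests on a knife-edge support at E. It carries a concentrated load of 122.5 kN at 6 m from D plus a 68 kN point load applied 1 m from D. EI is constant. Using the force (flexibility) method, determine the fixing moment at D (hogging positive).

M_D = 263.9 kN·m

Take the reaction at E as the redundant and release it; the primary structure is a cantilever fixed at D.
Primary-structure tip deflection at E by superposition:
  point load 122.5 at a = 6: Pa²(3L − a)/(6EI) = 17640/EI
  point load 68 at a = 1: Pa²(3L − a)/(6EI) = 328.7/EI
  δ_0 = 17969/EI
Flexibility coefficient — unit upward force at E: δ_{EE} = L³/(3EI) = 333.3/EI.
Compatibility at E: δ_0 − R_E·δ_{EE} = 0, so R_E = 17969/333.3 = 53.91 kN.
Moment equilibrium about D: M_D = Σ(load moments about D) − R_E·L = 803 − 53.91×10 = 263.9 kN·m.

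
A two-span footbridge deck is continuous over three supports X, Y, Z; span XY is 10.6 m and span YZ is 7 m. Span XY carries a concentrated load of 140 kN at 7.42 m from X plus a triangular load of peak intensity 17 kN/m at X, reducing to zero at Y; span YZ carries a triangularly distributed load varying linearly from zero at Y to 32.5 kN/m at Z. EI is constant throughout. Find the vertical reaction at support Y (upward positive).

R_Y = 228.5 kN

Take M_Y as the redundant. Released structure: two simple spans XY and YZ with a hinge at Y.
End slopes at the hinge Y, treating each span as simply supported:
  span XY: point load 140 at a = 7.42: Pab(L + a)/(6LEI) = 936/EI
  span XY: triangular load, peak 17: 7w₀L³/(360EI) = 393.7/EI
  span YZ: triangular load, peak 32.5: 7w₀L³/(360EI) = 216.8/EI
  relative rotation θ_0 = (1330 + 216.8)/EI = 1546/EI
A unit hogging moment at Y produces rotation L₁/(3EI) + L₂/(3EI) = 5.867/EI.
Slope continuity at Y: θ_0 = M_Y·5.867/EI, so M_Y = 1546/5.867 = 263.6 kN·m (hogging).
Span XY, ΣM about X with M_Y applied at Y: R_Y^{XY}·10.6 = 1357 + 263.6, so R_Y^{XY} = 152.9 kN and R_X = 230.1 − 152.9 = 77.2 kN.
Span YZ, ΣM about Z: R_Y^{YZ}·7 = 265.4 + 263.6, so R_Y^{YZ} = 75.57 kN and R_Z = 113.8 − 75.57 = 38.18 kN.
R_Y = 152.9 + 75.57 = 228.5 kN.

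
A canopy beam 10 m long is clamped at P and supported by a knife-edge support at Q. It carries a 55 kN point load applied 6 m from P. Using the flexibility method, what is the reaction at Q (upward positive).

Take the reaction at Q as the redundant and release it; the primary structure is a cantilever fixed at P.
Free-end deflection of the primary structure under the applied loading (downward +):
  point load 55 at a = 6: Pa²(3L − a)/(6EI) = 7920/EI
Flexibility coefficient — unit upward force at Q: δ_{QQ} = L³/(3EI) = 333.3/EI.
The prop prevents deflection at Q: R_Q = δ_0/δ_{QQ} = 7920/333.3 = 23.76 kN.

R_Q = 23.76 kN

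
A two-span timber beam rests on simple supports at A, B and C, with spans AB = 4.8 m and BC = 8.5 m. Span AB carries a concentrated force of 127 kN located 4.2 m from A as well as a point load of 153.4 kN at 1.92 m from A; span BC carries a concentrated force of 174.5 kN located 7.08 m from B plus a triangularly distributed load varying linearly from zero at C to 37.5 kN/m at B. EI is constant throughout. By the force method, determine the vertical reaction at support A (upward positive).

Take M_B as the redundant. Released structure: two simple spans AB and BC with a hinge at B.
Discontinuity in slope at B on the released structure — sum the simple-span end rotations:
  span AB: point load 127 at a = 4.2: Pab(L + a)/(6LEI) = 100/EI
  span AB: point load 153.4 at a = 1.92: Pab(L + a)/(6LEI) = 197.9/EI
  span BC: point load 174.5 at a = 7.08: Pab(L + b)/(6LEI) = 341.2/EI
  span BC: triangular load, peak 37.5: w₀L³/(45EI) = 511.8/EI
  relative rotation θ_0 = (297.9 + 853)/EI = 1151/EI
A unit hogging moment at B produces rotation L₁/(3EI) + L₂/(3EI) = 4.433/EI.
Slope continuity at B: θ_0 = M_B·4.433/EI, so M_B = 1151/4.433 = 259.6 kN·m (hogging).
Span AB, ΣM about A with M_B applied at B: R_B^{AB}·4.8 = 827.9 + 259.6, so R_B^{AB} = 226.6 kN and R_A = 280.4 − 226.6 = 53.83 kN.

R_A = 53.83 kN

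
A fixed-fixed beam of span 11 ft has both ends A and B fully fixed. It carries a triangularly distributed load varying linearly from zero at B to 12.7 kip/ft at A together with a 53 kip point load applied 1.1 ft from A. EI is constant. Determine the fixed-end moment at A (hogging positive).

Take the two fixed-end moments M_A, M_B as redundants; the released structure is the simple span AB.
On the primary (simply-supported) span, the end slopes from the loading are:
  at A: triangular load, peak 12.7: w₀L³/(45EI) = 375.6/EI
  at B: triangular load, peak 12.7: 7w₀L³/(360EI) = 328.7/EI
  at A: point load 53 at a = 1.1: Pab(L + b)/(6LEI) = 182.8/EI
  at B: point load 53 at a = 1.1: Pab(L + a)/(6LEI) = 105.8/EI
  θ_A0 = 558.4/EI,  θ_B0 = 434.5/EI
Flexibility coefficients: a unit moment at one end gives L/(3EI) there and L/(6EI) at the far end, so f₁₁ = f₂₂ = 3.667/EI and f₁₂ = f₂₁ = 1.833/EI.
Compatibility — zero rotation at each built-in end:
  3.667 M_A + 1.833 M_B = 558.4
  1.833 M_A + 3.667 M_B = 434.5
Solving the pair gives M_A = 124.1 kip·ft and M_B = 56.47 kip·ft (hogging).

M_A = 124.1 kip·ft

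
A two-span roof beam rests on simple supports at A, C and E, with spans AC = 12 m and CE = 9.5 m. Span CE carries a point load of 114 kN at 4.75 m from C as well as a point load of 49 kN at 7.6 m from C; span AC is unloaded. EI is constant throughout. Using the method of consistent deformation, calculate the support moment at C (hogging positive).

M_C = 109.5 kN·m

Take M_C as the redundant. Released structure: two simple spans AC and CE with a hinge at C.
End slopes at the hinge C, treating each span as simply supported:
  span CE: point load 114 at a = 4.75: Pab(L + b)/(6LEI) = 643/EI
  span CE: point load 49 at a = 7.6: Pab(L + b)/(6LEI) = 141.5/EI
  relative rotation θ_0 = (0 + 784.5)/EI = 784.5/EI
A unit hogging moment at C produces rotation L₁/(3EI) + L₂/(3EI) = 7.167/EI.
Slope continuity at C: θ_0 = M_C·7.167/EI, so M_C = 784.5/7.167 = 109.5 kN·m (hogging).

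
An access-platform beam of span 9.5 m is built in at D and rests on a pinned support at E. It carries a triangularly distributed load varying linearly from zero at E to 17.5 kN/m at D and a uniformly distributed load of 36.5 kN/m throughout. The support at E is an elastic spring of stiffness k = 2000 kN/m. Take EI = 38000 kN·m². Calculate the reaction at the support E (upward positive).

R_E = 137.5 kN

Take the reaction at E as the redundant and release it; the primary structure is a cantilever fixed at D.
Downward deflection at the released point E due to the loads:
  triangular load, peak 17.5 at the fixed end: w₀L⁴/(30EI) = 4751/EI
  UDL 36.5: wL⁴/(8EI) = 37162/EI
  δ_0 = 41913/EI
Tip deflection under a unit load at E: L³/(3EI) = 285.8/EI.
With EI = 38000 kN·m²: δ_0 = 1.103 m and δ_{EE} = 0.007521 m/kN.
Compatibility — the spring shortens by R_E/k under the reaction it provides: δ_0 − R_E·δ_{EE} = R_E/k. With 1/k = 0.0005 m/kN, R_E = δ_0 / (δ_{EE} + 1/k) = 1.103 / (0.007521 + 0.0005) = 137.5 kN.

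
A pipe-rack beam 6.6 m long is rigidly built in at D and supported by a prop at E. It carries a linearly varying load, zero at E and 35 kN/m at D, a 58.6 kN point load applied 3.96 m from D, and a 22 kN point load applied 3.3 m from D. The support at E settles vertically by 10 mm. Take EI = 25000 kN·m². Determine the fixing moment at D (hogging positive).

Remove the prop at E; the released (primary) structure is a cantilever built in at D.
Primary-structure tip deflection at E by superposition:
  triangular load, peak 35 at the fixed end: w₀L⁴/(30EI) = 2214/EI
  point load 58.6 at a = 3.96: Pa²(3L − a)/(6EI) = 2426/EI
  point load 22 at a = 3.3: Pa²(3L − a)/(6EI) = 658.8/EI
  δ_0 = 5299/EI
Tip deflection under a unit load at E: L³/(3EI) = 95.83/EI.
With EI = 25000 kN·m²: δ_0 = 0.21194 m and δ_{EE} = 0.003833 m/kN.
Compatibility — the beam at E must follow the support down by 0.01 m: δ_0 − R_E·δ_{EE} = 0.01, so R_E = (0.21194 − 0.01)/0.003833 = 52.68 kN.
Moment equilibrium about D: M_D = Σ(load moments about D) − R_E·L = 558.8 − 52.68×6.6 = 211.1 kN·m.

M_D = 211.1 kN·m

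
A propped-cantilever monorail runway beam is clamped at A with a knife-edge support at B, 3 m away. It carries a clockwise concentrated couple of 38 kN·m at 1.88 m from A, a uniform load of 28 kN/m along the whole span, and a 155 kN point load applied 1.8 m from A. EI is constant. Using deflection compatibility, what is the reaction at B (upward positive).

Remove the prop at B; the released (primary) structure is a cantilever built in at A.
Downward deflection at the released point B due to the loads:
  clockwise couple 38 at a = 1.88: M₀a(2L − a)/(2EI) = 147.2/EI
  UDL 28: wL⁴/(8EI) = 283.5/EI
  point load 155 at a = 1.8: Pa²(3L − a)/(6EI) = 602.6/EI
  δ_0 = 1033/EI
Flexibility coefficient — unit upward force at B: δ_{BB} = L³/(3EI) = 9/EI.
The prop prevents deflection at B: R_B = δ_0/δ_{BB} = 1033/9 = 114.8 kN.

R_B = 114.8 kN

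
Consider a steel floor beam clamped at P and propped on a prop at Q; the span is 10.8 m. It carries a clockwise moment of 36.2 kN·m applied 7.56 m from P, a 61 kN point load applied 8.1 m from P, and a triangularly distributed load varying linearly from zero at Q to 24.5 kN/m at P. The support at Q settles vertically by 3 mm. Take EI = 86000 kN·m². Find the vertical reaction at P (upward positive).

R_P = 124.3 kN

Release the roller at Q. Primary structure: cantilever fixed at P.
Downward deflection at the released point Q due to the loads:
  clockwise couple 36.2 at a = 7.56: M₀a(2L − a)/(2EI) = 1921/EI
  point load 61 at a = 8.1: Pa²(3L − a)/(6EI) = 16209/EI
  triangular load, peak 24.5 at the fixed end: w₀L⁴/(30EI) = 11111/EI
  δ_0 = 29241/EI
Flexibility coefficient — unit upward force at Q: δ_{QQ} = L³/(3EI) = 419.9/EI.
With EI = 86000 kN·m²: δ_0 = 0.34001 m and δ_{QQ} = 0.004883 m/kN.
Compatibility — the beam at Q must follow the support down by 0.003 m: δ_0 − R_Q·δ_{QQ} = 0.003, so R_Q = (0.34001 − 0.003)/0.004883 = 69.02 kN.
Vertical equilibrium: R_P = ΣP − R_Q = 193.3 − 69.02 = 124.3 kN.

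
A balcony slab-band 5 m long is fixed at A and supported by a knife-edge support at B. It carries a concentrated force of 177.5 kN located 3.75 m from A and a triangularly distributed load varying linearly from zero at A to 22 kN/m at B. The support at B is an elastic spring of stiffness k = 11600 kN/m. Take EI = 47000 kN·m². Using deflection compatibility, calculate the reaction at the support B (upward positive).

Release the roller at B. Primary structure: cantilever fixed at A.
Deflection at B on the released cantilever, summing each load's contribution:
  point load 177.5 at a = 3.75: Pa²(3L − a)/(6EI) = 4680/EI
  triangular load, peak 22 at the free end: 11w₀L⁴/(120EI) = 1260/EI
  δ_0 = 5941/EI
Tip deflection under a unit load at B: L³/(3EI) = 41.67/EI.
With EI = 47000 kN·m²: δ_0 = 0.1264 m and δ_{BB} = 0.000887 m/kN.
Compatibility — the spring shortens by R_B/k under the reaction it provides: δ_0 − R_B·δ_{BB} = R_B/k. With 1/k = 0.000086 m/kN, R_B = δ_0 / (δ_{BB} + 1/k) = 0.1264 / (0.000887 + 0.000086) = 129.9 kN.

R_B = 129.9 kN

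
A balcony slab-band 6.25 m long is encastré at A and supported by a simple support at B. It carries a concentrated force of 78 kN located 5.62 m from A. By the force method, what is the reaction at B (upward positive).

R_B = 66.25 kN

Choose R_B as the redundant. The primary structure is the cantilever fixed at A.
Deflection at B on the released cantilever, summing each load's contribution:
  point load 78 at a = 5.62: Pa²(3L − a)/(6EI) = 5391/EI
Tip deflection under a unit load at B: L³/(3EI) = 81.38/EI.
The prop prevents deflection at B: R_B = δ_0/δ_{BB} = 5391/81.38 = 66.25 kN.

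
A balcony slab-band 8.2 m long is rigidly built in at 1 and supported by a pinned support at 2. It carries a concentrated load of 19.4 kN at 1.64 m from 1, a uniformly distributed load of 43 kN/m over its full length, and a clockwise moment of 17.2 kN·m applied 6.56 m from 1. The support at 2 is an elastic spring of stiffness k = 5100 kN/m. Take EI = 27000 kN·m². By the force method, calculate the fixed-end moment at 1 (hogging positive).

M_1 = 408.1 kN·m

Remove the prop at 2; the released (primary) structure is a cantilever built in at 1.
Deflection at 2 on the released cantilever, summing each load's contribution:
  point load 19.4 at a = 1.64: Pa²(3L − a)/(6EI) = 199.7/EI
  UDL 43: wL⁴/(8EI) = 24302/EI
  clockwise couple 17.2 at a = 6.56: M₀a(2L − a)/(2EI) = 555.1/EI
  δ_0 = 25056/EI
Flexibility coefficient — unit upward force at 2: δ_{22} = L³/(3EI) = 183.8/EI.
With EI = 27000 kN·m²: δ_0 = 0.92801 m and δ_{22} = 0.006807 m/kN.
Compatibility — the spring shortens by R_2/k under the reaction it provides: δ_0 − R_2·δ_{22} = R_2/k. With 1/k = 0.000196 m/kN, R_2 = δ_0 / (δ_{22} + 1/k) = 0.92801 / (0.006807 + 0.000196) = 132.5 kN.
Moment equilibrium about 1: M_1 = Σ(load moments about 1) − R_2·L = 1495 − 132.5×8.2 = 408.1 kN·m.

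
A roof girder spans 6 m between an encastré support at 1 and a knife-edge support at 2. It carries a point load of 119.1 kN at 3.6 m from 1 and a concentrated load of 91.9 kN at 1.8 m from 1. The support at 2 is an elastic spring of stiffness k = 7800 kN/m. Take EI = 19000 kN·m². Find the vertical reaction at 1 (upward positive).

Choose R_2 as the redundant. The primary structure is the cantilever fixed at 1.
Deflection at 2 on the released cantilever, summing each load's contribution:
  point load 119.1 at a = 3.6: Pa²(3L − a)/(6EI) = 3704/EI
  point load 91.9 at a = 1.8: Pa²(3L − a)/(6EI) = 803.9/EI
  δ_0 = 4508/EI
Flexibility coefficient — unit upward force at 2: δ_{22} = L³/(3EI) = 72/EI.
With EI = 19000 kN·m²: δ_0 = 0.23729 m and δ_{22} = 0.003789 m/kN.
Compatibility — the spring shortens by R_2/k under the reaction it provides: δ_0 − R_2·δ_{22} = R_2/k. With 1/k = 0.000128 m/kN, R_2 = δ_0 / (δ_{22} + 1/k) = 0.23729 / (0.003789 + 0.000128) = 60.57 kN.
Vertical equilibrium: R_1 = ΣP − R_2 = 211 − 60.57 = 150.4 kN.

R_1 = 150.4 kN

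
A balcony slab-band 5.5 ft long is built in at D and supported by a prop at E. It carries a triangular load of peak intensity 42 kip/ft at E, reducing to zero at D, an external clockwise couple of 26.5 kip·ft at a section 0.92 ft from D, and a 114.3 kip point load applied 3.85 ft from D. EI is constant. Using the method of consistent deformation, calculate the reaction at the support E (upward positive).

Remove the prop at E; the released (primary) structure is a cantilever built in at D.
Primary-structure tip deflection at E by superposition:
  triangular load, peak 42 at the free end: 11w₀L⁴/(120EI) = 3523/EI
  clockwise couple 26.5 at a = 0.92: M₀a(2L − a)/(2EI) = 122.9/EI
  point load 114.3 at a = 3.85: Pa²(3L − a)/(6EI) = 3572/EI
  δ_0 = 7218/EI
Tip deflection under a unit load at E: L³/(3EI) = 55.46/EI.
Compatibility at E: δ_0 − R_E·δ_{EE} = 0, so R_E = 7218/55.46 = 130.1 kip.

R_E = 130.1 kip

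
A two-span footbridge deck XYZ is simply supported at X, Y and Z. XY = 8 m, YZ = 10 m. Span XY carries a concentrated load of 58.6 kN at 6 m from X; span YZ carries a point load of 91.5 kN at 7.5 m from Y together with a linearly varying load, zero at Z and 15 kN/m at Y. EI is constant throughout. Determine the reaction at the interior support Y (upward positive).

R_Y = 150.4 kN

Take M_Y as the redundant. Released structure: two simple spans XY and YZ with a hinge at Y.
Discontinuity in slope at Y on the released structure — sum the simple-span end rotations:
  span XY: point load 58.6 at a = 6: Pab(L + a)/(6LEI) = 205.1/EI
  span YZ: point load 91.5 at a = 7.5: Pab(L + b)/(6LEI) = 357.4/EI
  span YZ: triangular load, peak 15: w₀L³/(45EI) = 333.3/EI
  relative rotation θ_0 = (205.1 + 690.8)/EI = 895.9/EI
A unit hogging moment at Y produces rotation L₁/(3EI) + L₂/(3EI) = 6/EI.
Compatibility: M_Y·(L₁+L₂)/(3EI) = θ_0, giving M_Y = 149.3 kN·m (hogging).
Span XY, ΣM about X with M_Y applied at Y: R_Y^{XY}·8 = 351.6 + 149.3, so R_Y^{XY} = 62.61 kN and R_X = 58.6 − 62.61 = -4.014 kN.
Span YZ, ΣM about Z: R_Y^{YZ}·10 = 728.8 + 149.3, so R_Y^{YZ} = 87.81 kN and R_Z = 166.5 − 87.81 = 78.69 kN.
R_Y = 62.61 + 87.81 = 150.4 kN.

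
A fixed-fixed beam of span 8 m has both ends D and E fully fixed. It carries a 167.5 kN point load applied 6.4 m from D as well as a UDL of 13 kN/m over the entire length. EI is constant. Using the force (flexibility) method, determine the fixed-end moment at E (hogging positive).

M_E = 240.9 kN·m

Take the two fixed-end moments M_D, M_E as redundants; the released structure is the simple span DE.
End rotations of the released simple span under the applied load (×1/EI):
  at D: point load 167.5 at a = 6.4: Pab(L + b)/(6LEI) = 343/EI
  at E: point load 167.5 at a = 6.4: Pab(L + a)/(6LEI) = 514.6/EI
  at D: UDL 13: wL³/(24EI) = 277.3/EI
  at E: UDL 13: wL³/(24EI) = 277.3/EI
  θ_D0 = 620.4/EI,  θ_E0 = 791.9/EI
Flexibility coefficients: a unit moment at one end gives L/(3EI) there and L/(6EI) at the far end, so f₁₁ = f₂₂ = 2.667/EI and f₁₂ = f₂₁ = 1.333/EI.
Compatibility — zero rotation at each built-in end:
  2.667 M_D + 1.333 M_E = 620.4
  1.333 M_D + 2.667 M_E = 791.9
Solving the pair gives M_D = 112.2 kN·m and M_E = 240.9 kN·m (hogging).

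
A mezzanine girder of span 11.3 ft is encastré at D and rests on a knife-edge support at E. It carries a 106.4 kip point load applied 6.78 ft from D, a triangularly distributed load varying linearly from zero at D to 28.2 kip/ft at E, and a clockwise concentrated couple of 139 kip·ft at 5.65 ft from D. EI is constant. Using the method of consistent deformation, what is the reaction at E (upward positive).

Take the reaction at E as the redundant and release it; the primary structure is a cantilever fixed at D.
Free-end deflection of the primary structure under the applied loading (downward +):
  point load 106.4 at a = 6.78: Pa²(3L − a)/(6EI) = 22107/EI
  triangular load, peak 28.2 at the free end: 11w₀L⁴/(120EI) = 42148/EI
  clockwise couple 139 at a = 5.65: M₀a(2L − a)/(2EI) = 6656/EI
  δ_0 = 70911/EI
Flexibility coefficient — unit upward force at E: δ_{EE} = L³/(3EI) = 481/EI.
The prop prevents deflection at E: R_E = δ_0/δ_{EE} = 70911/481 = 147.4 kip.

R_E = 147.4 kip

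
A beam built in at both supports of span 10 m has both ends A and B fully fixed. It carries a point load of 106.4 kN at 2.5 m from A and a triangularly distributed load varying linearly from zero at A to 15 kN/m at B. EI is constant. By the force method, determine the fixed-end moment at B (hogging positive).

M_B = 124.9 kN·m

Release both end moments; the primary structure is a simply-supported span AB with redundants M_A and M_B.
Simple-span end rotations at A and B under the given loads:
  at A: point load 106.4 at a = 2.5: Pab(L + b)/(6LEI) = 581.9/EI
  at B: point load 106.4 at a = 2.5: Pab(L + a)/(6LEI) = 415.6/EI
  at A: triangular load, peak 15: 7w₀L³/(360EI) = 291.7/EI
  at B: triangular load, peak 15: w₀L³/(45EI) = 333.3/EI
  θ_A0 = 873.5/EI,  θ_B0 = 749/EI
Flexibility coefficients: a unit moment at one end gives L/(3EI) there and L/(6EI) at the far end, so f₁₁ = f₂₂ = 3.333/EI and f₁₂ = f₂₁ = 1.667/EI.
Compatibility — zero rotation at each built-in end:
  3.333 M_A + 1.667 M_B = 873.5
  1.667 M_A + 3.333 M_B = 749
Solving the pair gives M_A = 199.6 kN·m and M_B = 124.9 kN·m (hogging).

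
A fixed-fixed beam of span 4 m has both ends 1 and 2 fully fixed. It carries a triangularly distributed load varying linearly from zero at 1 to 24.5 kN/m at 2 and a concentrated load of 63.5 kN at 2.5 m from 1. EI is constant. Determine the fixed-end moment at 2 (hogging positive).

Take the two fixed-end moments M_1, M_2 as redundants; the released structure is the simple span 12.
Simple-span end rotations at 1 and 2 under the given loads:
  at 1: triangular load, peak 24.5: 7w₀L³/(360EI) = 30.49/EI
  at 2: triangular load, peak 24.5: w₀L³/(45EI) = 34.84/EI
  at 1: point load 63.5 at a = 2.5: Pab(L + b)/(6LEI) = 54.57/EI
  at 2: point load 63.5 at a = 2.5: Pab(L + a)/(6LEI) = 64.49/EI
  θ_10 = 85.06/EI,  θ_20 = 99.34/EI
Flexibility coefficients: a unit moment at one end gives L/(3EI) there and L/(6EI) at the far end, so f₁₁ = f₂₂ = 1.333/EI and f₁₂ = f₂₁ = 0.6667/EI.
Compatibility — zero rotation at each built-in end:
  1.333 M_1 + 0.6667 M_2 = 85.06
  0.6667 M_1 + 1.333 M_2 = 99.34
Solving the pair gives M_1 = 35.39 kN·m and M_2 = 56.81 kN·m (hogging).

M_2 = 56.81 kN·m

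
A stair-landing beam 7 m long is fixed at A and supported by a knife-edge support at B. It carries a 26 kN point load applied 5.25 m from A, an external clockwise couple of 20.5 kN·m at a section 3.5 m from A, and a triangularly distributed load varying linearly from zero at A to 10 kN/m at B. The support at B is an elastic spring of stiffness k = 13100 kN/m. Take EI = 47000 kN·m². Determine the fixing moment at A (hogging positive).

M_A = 55.65 kN·m

Take the reaction at B as the redundant and release it; the primary structure is a cantilever fixed at A.
Free-end deflection of the primary structure under the applied loading (downward +):
  point load 26 at a = 5.25: Pa²(3L − a)/(6EI) = 1881/EI
  clockwise couple 20.5 at a = 3.5: M₀a(2L − a)/(2EI) = 376.7/EI
  triangular load, peak 10 at the free end: 11w₀L⁴/(120EI) = 2201/EI
  δ_0 = 4459/EI
Flexibility coefficient — unit upward force at B: δ_{BB} = L³/(3EI) = 114.3/EI.
With EI = 47000 kN·m²: δ_0 = 0.094867 m and δ_{BB} = 0.002433 m/kN.
Compatibility — the spring shortens by R_B/k under the reaction it provides: δ_0 − R_B·δ_{BB} = R_B/k. With 1/k = 0.000076 m/kN, R_B = δ_0 / (δ_{BB} + 1/k) = 0.094867 / (0.002433 + 0.000076) = 37.81 kN.
Moment equilibrium about A: M_A = Σ(load moments about A) − R_B·L = 320.3 − 37.81×7 = 55.65 kN·m.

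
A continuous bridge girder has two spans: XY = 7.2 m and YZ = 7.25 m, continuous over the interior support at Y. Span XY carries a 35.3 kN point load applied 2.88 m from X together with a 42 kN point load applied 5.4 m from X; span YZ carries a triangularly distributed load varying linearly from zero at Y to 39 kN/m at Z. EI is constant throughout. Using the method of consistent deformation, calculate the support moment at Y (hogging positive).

Take M_Y as the redundant. Released structure: two simple spans XY and YZ with a hinge at Y.
End slopes at the hinge Y, treating each span as simply supported:
  span XY: point load 35.3 at a = 2.88: Pab(L + a)/(6LEI) = 102.5/EI
  span XY: point load 42 at a = 5.4: Pab(L + a)/(6LEI) = 119.1/EI
  span YZ: triangular load, peak 39: 7w₀L³/(360EI) = 289/EI
  relative rotation θ_0 = (221.5 + 289)/EI = 510.5/EI
A unit hogging moment at Y produces rotation L₁/(3EI) + L₂/(3EI) = 4.817/EI.
Compatibility: M_Y·(L₁+L₂)/(3EI) = θ_0, giving M_Y = 106 kN·m (hogging).

M_Y = 106 kN·m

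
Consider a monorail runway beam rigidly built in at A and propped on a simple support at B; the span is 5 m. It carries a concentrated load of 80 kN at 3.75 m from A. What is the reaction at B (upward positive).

Take the reaction at B as the redundant and release it; the primary structure is a cantilever fixed at A.
Downward deflection at the released point B due to the loads:
  point load 80 at a = 3.75: Pa²(3L − a)/(6EI) = 2109/EI
Tip deflection under a unit load at B: L³/(3EI) = 41.67/EI.
Compatibility at B: δ_0 − R_B·δ_{BB} = 0, so R_B = 2109/41.67 = 50.62 kN.

R_B = 50.62 kN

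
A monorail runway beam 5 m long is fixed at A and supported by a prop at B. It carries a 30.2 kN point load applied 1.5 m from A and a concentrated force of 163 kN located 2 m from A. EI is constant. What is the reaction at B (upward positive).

Take the reaction at B as the redundant and release it; the primary structure is a cantilever fixed at A.
Downward deflection at the released point B due to the loads:
  point load 30.2 at a = 1.5: Pa²(3L − a)/(6EI) = 152.9/EI
  point load 163 at a = 2: Pa²(3L − a)/(6EI) = 1413/EI
  δ_0 = 1566/EI
Tip deflection under a unit load at B: L³/(3EI) = 41.67/EI.
Compatibility at B: δ_0 − R_B·δ_{BB} = 0, so R_B = 1566/41.67 = 37.57 kN.

R_B = 37.57 kN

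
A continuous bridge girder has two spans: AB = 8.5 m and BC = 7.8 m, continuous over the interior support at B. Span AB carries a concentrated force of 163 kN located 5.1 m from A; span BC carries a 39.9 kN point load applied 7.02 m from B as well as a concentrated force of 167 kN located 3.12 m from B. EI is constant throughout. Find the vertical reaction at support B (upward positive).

Take M_B as the redundant. Released structure: two simple spans AB and BC with a hinge at B.
End slopes at the hinge B, treating each span as simply supported:
  span AB: point load 163 at a = 5.1: Pab(L + a)/(6LEI) = 753.7/EI
  span BC: point load 39.9 at a = 7.02: Pab(L + b)/(6LEI) = 40.05/EI
  span BC: point load 167 at a = 3.12: Pab(L + b)/(6LEI) = 650.3/EI
  relative rotation θ_0 = (753.7 + 690.3)/EI = 1444/EI
A unit hogging moment at B produces rotation L₁/(3EI) + L₂/(3EI) = 5.433/EI.
Slope continuity at B: θ_0 = M_B·5.433/EI, so M_B = 1444/5.433 = 265.8 kN·m (hogging).
Span AB, ΣM about A with M_B applied at B: R_B^{AB}·8.5 = 831.3 + 265.8, so R_B^{AB} = 129.1 kN and R_A = 163 − 129.1 = 33.93 kN.
Span BC, ΣM about C: R_B^{BC}·7.8 = 812.7 + 265.8, so R_B^{BC} = 138.3 kN and R_C = 206.9 − 138.3 = 68.64 kN.
R_B = 129.1 + 138.3 = 267.3 kN.

R_B = 267.3 kN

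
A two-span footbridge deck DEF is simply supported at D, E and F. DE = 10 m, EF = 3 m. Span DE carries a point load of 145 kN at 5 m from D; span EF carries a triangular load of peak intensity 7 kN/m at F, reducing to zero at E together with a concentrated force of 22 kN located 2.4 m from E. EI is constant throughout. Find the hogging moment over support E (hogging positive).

Insert a hinge at E; M_E is the redundant, and each span becomes simply supported.
Discontinuity in slope at E on the released structure — sum the simple-span end rotations:
  span DE: point load 145 at a = 5: Pab(L + a)/(6LEI) = 906.2/EI
  span EF: triangular load, peak 7: 7w₀L³/(360EI) = 3.675/EI
  span EF: point load 22 at a = 2.4: Pab(L + b)/(6LEI) = 6.336/EI
  relative rotation θ_0 = (906.2 + 10.01)/EI = 916.3/EI
A unit hogging moment at E produces rotation L₁/(3EI) + L₂/(3EI) = 4.333/EI.
Slope continuity at E: θ_0 = M_E·4.333/EI, so M_E = 916.3/4.333 = 211.4 kN·m (hogging).

M_E = 211.4 kN·m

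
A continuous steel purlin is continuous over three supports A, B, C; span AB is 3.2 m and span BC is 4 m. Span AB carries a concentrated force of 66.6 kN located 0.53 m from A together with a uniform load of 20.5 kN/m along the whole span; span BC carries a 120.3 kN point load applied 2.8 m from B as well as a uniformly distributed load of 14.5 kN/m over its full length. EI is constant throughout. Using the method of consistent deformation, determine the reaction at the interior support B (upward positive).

Take M_B as the redundant. Released structure: two simple spans AB and BC with a hinge at B.
Rotations at B on the released spans (each span's end-slope, ×1/EI):
  span AB: point load 66.6 at a = 0.53: Pab(L + a)/(6LEI) = 18.31/EI
  span AB: UDL 20.5: wL³/(24EI) = 27.99/EI
  span BC: point load 120.3 at a = 2.8: Pab(L + b)/(6LEI) = 87.58/EI
  span BC: UDL 14.5: wL³/(24EI) = 38.67/EI
  relative rotation θ_0 = (46.3 + 126.2)/EI = 172.5/EI
A unit hogging moment at B produces rotation L₁/(3EI) + L₂/(3EI) = 2.4/EI.
Compatibility: M_B·(L₁+L₂)/(3EI) = θ_0, giving M_B = 71.89 kN·m (hogging).
Span AB, ΣM about A with M_B applied at B: R_B^{AB}·3.2 = 140.3 + 71.89, so R_B^{AB} = 66.3 kN and R_A = 132.2 − 66.3 = 65.9 kN.
Span BC, ΣM about C: R_B^{BC}·4 = 260.4 + 71.89, so R_B^{BC} = 83.06 kN and R_C = 178.3 − 83.06 = 95.24 kN.
R_B = 66.3 + 83.06 = 149.4 kN.

R_B = 149.4 kN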